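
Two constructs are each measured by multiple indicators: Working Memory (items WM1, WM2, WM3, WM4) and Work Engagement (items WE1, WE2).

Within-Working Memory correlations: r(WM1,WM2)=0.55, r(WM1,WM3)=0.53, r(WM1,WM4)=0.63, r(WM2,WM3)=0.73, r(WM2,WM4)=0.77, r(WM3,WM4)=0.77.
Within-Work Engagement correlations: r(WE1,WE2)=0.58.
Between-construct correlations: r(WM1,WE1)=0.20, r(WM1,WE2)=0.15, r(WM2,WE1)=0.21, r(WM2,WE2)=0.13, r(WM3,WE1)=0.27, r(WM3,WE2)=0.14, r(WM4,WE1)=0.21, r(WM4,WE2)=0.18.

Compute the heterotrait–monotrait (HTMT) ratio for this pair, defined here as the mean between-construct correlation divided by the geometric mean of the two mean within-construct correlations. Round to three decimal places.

0.300

Mean between = 1.49/8 = 0.1863.
Mean within-WM = 3.98/6 = 0.6633; mean within-WE = 0.58/1 = 0.5800.
Geometric mean = √(0.6633 × 0.5800) = 0.6203.
HTMT = 0.1863 / 0.6203 = 0.300.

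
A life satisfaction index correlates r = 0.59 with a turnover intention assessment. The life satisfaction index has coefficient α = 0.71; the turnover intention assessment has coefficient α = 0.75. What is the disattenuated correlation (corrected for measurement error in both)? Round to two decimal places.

r_true = r_obs / √(r_xx · r_yy) = 0.59 / √(0.71 × 0.75) = 0.59 / √0.5325 = 0.59 / 0.7297 ≈ 0.81.

0.81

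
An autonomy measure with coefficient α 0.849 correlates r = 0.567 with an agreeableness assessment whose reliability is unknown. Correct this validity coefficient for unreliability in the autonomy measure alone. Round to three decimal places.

0.615

Single correction: r_c = r_obs / √r_xx = 0.567 / √0.849 = 0.567 / 0.9214 ≈ 0.615.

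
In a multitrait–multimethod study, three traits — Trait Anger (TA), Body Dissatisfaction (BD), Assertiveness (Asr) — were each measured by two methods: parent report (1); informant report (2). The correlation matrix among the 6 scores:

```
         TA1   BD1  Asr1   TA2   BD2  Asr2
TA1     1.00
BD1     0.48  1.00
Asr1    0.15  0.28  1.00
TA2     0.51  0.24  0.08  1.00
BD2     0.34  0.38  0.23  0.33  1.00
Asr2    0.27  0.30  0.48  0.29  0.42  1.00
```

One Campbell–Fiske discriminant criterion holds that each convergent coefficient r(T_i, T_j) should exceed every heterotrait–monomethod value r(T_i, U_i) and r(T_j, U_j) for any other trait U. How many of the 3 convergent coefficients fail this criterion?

Each convergent coefficient versus the relevant comparison correlations:
TA (methods 1·2): 0.51 vs {0.48, 0.33, 0.15, 0.29} → pass.
BD (methods 1·2): 0.38 vs {0.48, 0.33, 0.28, 0.42} → fail.
Asr (methods 1·2): 0.48 vs {0.15, 0.29, 0.28, 0.42} → pass.
1 of 3 fail.

1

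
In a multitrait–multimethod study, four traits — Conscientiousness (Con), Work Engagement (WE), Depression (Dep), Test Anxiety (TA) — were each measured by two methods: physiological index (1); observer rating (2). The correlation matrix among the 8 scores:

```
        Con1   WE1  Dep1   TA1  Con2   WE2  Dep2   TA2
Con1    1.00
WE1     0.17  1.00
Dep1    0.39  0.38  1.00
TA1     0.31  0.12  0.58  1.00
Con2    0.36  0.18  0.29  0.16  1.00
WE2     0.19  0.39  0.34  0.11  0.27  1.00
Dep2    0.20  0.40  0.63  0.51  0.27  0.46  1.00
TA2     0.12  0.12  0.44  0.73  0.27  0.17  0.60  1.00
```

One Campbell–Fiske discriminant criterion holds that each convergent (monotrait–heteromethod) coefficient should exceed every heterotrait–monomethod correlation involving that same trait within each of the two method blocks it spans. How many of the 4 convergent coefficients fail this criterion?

Convergent coefficients and their comparison sets:
Con (methods 1·2): 0.36 vs {0.17, 0.27, 0.39, 0.27, 0.31, 0.27} → fail.
WE (methods 1·2): 0.39 vs {0.17, 0.27, 0.38, 0.46, 0.12, 0.17} → fail.
Dep (methods 1·2): 0.63 vs {0.39, 0.27, 0.38, 0.46, 0.58, 0.60} → pass.
TA (methods 1·2): 0.73 vs {0.31, 0.27, 0.12, 0.17, 0.58, 0.60} → pass.
2 of 4 fail.

2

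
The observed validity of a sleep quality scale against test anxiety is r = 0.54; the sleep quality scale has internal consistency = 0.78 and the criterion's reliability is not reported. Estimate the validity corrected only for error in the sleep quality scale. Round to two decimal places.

Single correction: r_c = r_obs / √r_xx = 0.54 / √0.78 = 0.54 / 0.8832 ≈ 0.61.

0.61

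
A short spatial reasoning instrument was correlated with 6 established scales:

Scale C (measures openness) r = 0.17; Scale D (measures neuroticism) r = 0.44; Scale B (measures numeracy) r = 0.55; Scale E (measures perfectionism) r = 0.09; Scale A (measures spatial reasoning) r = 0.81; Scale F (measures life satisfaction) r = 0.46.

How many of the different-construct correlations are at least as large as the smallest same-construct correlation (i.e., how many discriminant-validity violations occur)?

Convergent (same construct = spatial reasoning): Scale A.
Smallest convergent = 0.81. Discriminant values: 0.17, 0.44, 0.55, 0.09, 0.46; count ≥ 0.81 → 0.

0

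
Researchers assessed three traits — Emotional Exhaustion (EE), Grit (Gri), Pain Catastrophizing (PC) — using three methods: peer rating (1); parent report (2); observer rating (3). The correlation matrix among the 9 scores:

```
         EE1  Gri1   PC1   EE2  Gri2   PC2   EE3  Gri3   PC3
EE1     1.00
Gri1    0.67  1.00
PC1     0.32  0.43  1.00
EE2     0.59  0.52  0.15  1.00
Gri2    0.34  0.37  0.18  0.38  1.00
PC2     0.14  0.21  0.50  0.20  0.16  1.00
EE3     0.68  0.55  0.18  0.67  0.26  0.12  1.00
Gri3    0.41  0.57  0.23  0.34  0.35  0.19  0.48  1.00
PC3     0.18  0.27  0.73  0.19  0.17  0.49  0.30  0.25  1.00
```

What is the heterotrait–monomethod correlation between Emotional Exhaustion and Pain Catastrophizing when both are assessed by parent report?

Different traits, same method: r(EE2, PC2) = 0.20.

0.20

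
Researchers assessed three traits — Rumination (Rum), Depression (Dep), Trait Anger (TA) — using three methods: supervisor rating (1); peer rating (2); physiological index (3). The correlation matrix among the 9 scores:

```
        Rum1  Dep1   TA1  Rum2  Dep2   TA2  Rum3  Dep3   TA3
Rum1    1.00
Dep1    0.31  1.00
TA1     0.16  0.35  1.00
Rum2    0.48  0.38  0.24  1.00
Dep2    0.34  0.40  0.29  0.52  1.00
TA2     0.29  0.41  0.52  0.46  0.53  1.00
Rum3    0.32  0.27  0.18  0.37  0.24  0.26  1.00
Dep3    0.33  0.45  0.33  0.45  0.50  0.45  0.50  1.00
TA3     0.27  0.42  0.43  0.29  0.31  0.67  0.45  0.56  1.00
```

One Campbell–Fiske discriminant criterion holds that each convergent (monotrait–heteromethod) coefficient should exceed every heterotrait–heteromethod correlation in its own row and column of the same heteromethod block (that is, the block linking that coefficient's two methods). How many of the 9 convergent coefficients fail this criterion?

3

Each convergent coefficient versus the relevant comparison correlations:
Rum (methods 1·2): 0.48 vs {0.34, 0.38, 0.29, 0.24} → pass.
Rum (methods 1·3): 0.32 vs {0.33, 0.27, 0.27, 0.18} → fail.
Rum (methods 2·3): 0.37 vs {0.45, 0.24, 0.29, 0.26} → fail.
Dep (methods 1·2): 0.40 vs {0.38, 0.34, 0.41, 0.29} → fail.
Dep (methods 1·3): 0.45 vs {0.27, 0.33, 0.42, 0.33} → pass.
Dep (methods 2·3): 0.50 vs {0.24, 0.45, 0.31, 0.45} → pass.
TA (methods 1·2): 0.52 vs {0.24, 0.29, 0.29, 0.41} → pass.
TA (methods 1·3): 0.43 vs {0.18, 0.27, 0.33, 0.42} → pass.
TA (methods 2·3): 0.67 vs {0.26, 0.29, 0.45, 0.31} → pass.
3 of 9 fail.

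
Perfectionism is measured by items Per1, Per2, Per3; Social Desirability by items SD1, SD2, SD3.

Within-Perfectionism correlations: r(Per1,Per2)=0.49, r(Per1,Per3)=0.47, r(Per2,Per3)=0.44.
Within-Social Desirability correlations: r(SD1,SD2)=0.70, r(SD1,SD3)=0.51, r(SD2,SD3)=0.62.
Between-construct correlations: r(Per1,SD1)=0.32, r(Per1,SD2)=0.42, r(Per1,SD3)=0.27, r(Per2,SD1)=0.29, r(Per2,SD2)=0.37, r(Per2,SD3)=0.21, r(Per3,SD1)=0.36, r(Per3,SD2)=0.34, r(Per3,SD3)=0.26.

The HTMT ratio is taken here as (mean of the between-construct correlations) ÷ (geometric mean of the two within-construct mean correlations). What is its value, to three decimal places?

Mean heterotrait r = 2.84/9 = 0.3156.
Mean within-Per = 1.40/3 = 0.4667; mean within-SD = 1.83/3 = 0.6100.
Geometric mean = √(0.4667 × 0.6100) = 0.5336.
HTMT = 0.3156 / 0.5336 = 0.591.

0.591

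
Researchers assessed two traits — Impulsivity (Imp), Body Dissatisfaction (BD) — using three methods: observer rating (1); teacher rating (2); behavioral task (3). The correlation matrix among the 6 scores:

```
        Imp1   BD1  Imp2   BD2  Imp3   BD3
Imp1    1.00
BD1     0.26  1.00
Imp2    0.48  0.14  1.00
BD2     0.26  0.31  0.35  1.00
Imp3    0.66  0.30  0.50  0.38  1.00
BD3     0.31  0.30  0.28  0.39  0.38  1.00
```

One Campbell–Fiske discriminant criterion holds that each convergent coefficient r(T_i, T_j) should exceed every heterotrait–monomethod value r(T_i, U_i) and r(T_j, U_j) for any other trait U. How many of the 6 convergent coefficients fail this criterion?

2

Checking each validity diagonal entry against its comparison values:
Imp (methods 1·2): 0.48 vs {0.26, 0.35} → pass.
Imp (methods 1·3): 0.66 vs {0.26, 0.38} → pass.
Imp (methods 2·3): 0.50 vs {0.35, 0.38} → pass.
BD (methods 1·2): 0.31 vs {0.26, 0.35} → fail.
BD (methods 1·3): 0.30 vs {0.26, 0.38} → fail.
BD (methods 2·3): 0.39 vs {0.35, 0.38} → pass.
2 of 6 fail.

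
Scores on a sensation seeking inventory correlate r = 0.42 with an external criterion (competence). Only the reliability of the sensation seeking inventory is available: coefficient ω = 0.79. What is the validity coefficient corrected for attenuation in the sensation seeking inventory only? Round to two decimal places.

Single correction: r_c = r_obs / √r_xx = 0.42 / √0.79 = 0.42 / 0.8888 ≈ 0.47.

0.47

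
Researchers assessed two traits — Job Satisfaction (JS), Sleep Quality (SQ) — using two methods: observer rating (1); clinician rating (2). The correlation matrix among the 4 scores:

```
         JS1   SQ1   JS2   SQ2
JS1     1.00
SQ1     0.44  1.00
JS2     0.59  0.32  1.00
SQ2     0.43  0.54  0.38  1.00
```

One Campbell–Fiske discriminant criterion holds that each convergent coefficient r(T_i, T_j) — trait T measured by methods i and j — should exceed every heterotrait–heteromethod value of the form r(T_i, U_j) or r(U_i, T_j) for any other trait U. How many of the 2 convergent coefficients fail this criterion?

Checking each validity diagonal entry against its comparison values:
JS (methods 1·2): 0.59 vs {0.43, 0.32} → pass.
SQ (methods 1·2): 0.54 vs {0.32, 0.43} → pass.
0 of 2 fail.

0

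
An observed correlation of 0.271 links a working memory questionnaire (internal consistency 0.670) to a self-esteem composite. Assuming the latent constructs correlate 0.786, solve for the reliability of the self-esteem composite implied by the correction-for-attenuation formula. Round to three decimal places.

r_true = r_obs / √(r_xx · r_yy) ⇒ 0.786 = 0.271 / √(0.670 · r_yy).
√(0.670 · r_yy) = 0.271 / 0.786 = 0.3448; 0.670 · r_yy = 0.1189; r_yy = 0.1189 / 0.670 ≈ 0.177.

0.177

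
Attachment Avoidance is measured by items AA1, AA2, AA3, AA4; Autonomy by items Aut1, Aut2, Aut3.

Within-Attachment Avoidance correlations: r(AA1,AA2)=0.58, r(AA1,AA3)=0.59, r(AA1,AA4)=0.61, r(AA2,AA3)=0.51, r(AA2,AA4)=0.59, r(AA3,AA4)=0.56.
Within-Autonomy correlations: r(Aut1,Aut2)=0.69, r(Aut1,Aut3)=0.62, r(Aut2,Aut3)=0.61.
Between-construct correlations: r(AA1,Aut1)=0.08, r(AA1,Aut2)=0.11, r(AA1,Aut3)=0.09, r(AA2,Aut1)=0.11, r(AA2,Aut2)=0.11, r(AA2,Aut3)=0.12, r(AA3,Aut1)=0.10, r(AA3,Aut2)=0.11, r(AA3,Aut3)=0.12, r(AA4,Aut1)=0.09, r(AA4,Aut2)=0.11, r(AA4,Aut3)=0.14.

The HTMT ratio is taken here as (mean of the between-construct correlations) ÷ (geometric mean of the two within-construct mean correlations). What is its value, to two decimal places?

0.18

Mean between = 1.29/12 = 0.1075.
Mean within-AA = 3.44/6 = 0.5733; mean within-Aut = 1.92/3 = 0.6400.
Geometric mean = √(0.5733 × 0.6400) = 0.6057.
HTMT = 0.1075 / 0.6057 = 0.18.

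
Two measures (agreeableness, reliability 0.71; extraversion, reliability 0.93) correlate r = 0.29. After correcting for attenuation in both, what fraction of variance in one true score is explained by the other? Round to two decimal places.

Disattenuated r = 0.29 / √(0.71 × 0.93) = 0.29 / 0.8126 = 0.3569.
Shared true-score variance = 0.3569² = 0.1274 ≈ 0.13.

0.13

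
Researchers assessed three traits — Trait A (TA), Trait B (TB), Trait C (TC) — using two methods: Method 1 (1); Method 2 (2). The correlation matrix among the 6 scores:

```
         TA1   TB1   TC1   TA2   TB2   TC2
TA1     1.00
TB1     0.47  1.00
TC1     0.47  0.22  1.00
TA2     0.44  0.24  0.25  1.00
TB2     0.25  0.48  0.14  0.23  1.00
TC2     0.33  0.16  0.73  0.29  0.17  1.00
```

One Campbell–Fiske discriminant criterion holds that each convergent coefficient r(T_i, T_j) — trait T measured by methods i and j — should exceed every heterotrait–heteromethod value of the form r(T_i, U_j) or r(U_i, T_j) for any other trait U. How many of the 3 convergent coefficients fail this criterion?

0

Checking each validity diagonal entry against its comparison values:
TA (methods 1·2): 0.44 vs {0.25, 0.24, 0.33, 0.25} → pass.
TB (methods 1·2): 0.48 vs {0.24, 0.25, 0.16, 0.14} → pass.
TC (methods 1·2): 0.73 vs {0.25, 0.33, 0.14, 0.16} → pass.
0 of 3 fail.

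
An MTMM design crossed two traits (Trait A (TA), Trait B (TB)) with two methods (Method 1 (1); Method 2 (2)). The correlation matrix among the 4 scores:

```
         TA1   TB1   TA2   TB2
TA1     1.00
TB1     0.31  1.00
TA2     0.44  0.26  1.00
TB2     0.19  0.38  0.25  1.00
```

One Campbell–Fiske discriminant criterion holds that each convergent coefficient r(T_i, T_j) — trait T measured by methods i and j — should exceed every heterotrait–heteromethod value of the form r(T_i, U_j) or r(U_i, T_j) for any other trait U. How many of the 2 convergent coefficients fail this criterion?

Convergent coefficients and their comparison sets:
TA (methods 1·2): 0.44 vs {0.19, 0.26} → pass.
TB (methods 1·2): 0.38 vs {0.26, 0.19} → pass.
0 of 2 fail.

0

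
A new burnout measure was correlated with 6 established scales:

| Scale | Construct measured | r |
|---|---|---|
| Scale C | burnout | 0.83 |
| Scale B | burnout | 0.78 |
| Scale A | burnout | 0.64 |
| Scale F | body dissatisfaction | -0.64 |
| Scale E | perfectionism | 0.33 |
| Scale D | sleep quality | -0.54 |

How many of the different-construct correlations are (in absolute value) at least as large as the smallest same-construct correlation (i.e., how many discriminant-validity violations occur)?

1

Convergent (same construct = burnout): Scale C, Scale B, Scale A.
Smallest convergent = 0.64. Discriminant |r|: 0.64, 0.33, 0.54; count ≥ 0.64 → 1.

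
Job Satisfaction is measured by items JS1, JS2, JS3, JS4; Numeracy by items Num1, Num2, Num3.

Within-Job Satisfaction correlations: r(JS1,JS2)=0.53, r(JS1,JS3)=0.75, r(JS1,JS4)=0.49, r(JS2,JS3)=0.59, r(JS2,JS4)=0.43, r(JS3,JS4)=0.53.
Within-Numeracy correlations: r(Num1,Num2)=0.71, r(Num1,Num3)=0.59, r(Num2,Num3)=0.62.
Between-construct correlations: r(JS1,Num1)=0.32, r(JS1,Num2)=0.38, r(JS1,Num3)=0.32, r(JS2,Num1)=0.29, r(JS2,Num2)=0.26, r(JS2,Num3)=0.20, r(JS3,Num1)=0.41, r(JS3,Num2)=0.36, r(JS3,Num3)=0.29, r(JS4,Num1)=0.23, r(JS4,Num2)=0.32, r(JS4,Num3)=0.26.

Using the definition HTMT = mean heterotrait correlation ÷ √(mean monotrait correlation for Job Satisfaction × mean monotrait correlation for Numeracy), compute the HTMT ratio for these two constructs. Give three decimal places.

Mean between = 3.64/12 = 0.3033.
Mean within-JS = 3.32/6 = 0.5533; mean within-Num = 1.92/3 = 0.6400.
Geometric mean = √(0.5533 × 0.6400) = 0.5951.
HTMT = 0.3033 / 0.5951 = 0.510.

0.510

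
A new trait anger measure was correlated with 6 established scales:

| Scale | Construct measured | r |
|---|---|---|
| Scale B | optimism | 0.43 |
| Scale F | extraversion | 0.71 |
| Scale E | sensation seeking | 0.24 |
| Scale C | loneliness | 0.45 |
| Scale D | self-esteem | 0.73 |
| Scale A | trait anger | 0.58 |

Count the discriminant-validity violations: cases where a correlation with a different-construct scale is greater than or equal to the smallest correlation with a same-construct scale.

Convergent (same construct = trait anger): Scale A.
Smallest convergent = 0.58. Discriminant values: 0.43, 0.71, 0.24, 0.45, 0.73; count ≥ 0.58 → 2.

2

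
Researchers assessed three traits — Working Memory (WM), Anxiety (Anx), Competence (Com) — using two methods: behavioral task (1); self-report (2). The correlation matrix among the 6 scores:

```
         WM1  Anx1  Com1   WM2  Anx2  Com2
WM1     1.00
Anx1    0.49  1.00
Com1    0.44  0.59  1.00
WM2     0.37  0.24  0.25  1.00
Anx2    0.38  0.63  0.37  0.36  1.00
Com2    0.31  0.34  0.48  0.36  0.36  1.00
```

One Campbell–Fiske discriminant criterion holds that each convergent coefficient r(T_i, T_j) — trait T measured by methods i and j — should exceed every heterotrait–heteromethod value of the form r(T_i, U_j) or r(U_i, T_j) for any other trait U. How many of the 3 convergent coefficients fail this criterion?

1

Convergent coefficients and their comparison sets:
WM (methods 1·2): 0.37 vs {0.38, 0.24, 0.31, 0.25} → fail.
Anx (methods 1·2): 0.63 vs {0.24, 0.38, 0.34, 0.37} → pass.
Com (methods 1·2): 0.48 vs {0.25, 0.31, 0.37, 0.34} → pass.
1 of 3 fail.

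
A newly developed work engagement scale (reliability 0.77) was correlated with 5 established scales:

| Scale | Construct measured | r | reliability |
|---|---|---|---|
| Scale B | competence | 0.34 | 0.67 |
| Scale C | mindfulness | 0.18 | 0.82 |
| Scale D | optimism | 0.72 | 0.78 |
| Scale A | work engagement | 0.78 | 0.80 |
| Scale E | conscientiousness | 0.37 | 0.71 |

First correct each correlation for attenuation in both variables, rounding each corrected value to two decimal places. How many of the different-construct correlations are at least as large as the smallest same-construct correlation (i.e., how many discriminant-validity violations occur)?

0

Disattenuated r (r / √(r_scale · r_new)):
  Scale B (disc): 0.34 / √(0.67·0.77) = 0.47
  Scale C (disc): 0.18 / √(0.82·0.77) = 0.23
  Scale D (disc): 0.72 / √(0.78·0.77) = 0.93
  Scale A (conv): 0.78 / √(0.80·0.77) = 0.99
  Scale E (disc): 0.37 / √(0.71·0.77) = 0.50
Smallest convergent = 0.99. Discriminant values: 0.47, 0.23, 0.93, 0.50; count ≥ 0.99 → 0.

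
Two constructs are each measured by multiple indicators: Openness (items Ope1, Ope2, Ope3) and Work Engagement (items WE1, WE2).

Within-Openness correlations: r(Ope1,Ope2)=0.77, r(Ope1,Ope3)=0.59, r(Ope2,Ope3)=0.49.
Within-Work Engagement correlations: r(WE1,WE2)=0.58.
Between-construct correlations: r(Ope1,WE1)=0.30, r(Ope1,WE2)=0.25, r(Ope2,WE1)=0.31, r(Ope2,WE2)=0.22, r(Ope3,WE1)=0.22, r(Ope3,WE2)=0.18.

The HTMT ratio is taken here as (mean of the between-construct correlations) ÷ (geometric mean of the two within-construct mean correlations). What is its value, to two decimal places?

Between-construct mean = 1.48/6 = 0.2467.
Mean within-Ope = 1.85/3 = 0.6167; mean within-WE = 0.58/1 = 0.5800.
Geometric mean = √(0.6167 × 0.5800) = 0.5981.
HTMT = 0.2467 / 0.5981 = 0.41.

0.41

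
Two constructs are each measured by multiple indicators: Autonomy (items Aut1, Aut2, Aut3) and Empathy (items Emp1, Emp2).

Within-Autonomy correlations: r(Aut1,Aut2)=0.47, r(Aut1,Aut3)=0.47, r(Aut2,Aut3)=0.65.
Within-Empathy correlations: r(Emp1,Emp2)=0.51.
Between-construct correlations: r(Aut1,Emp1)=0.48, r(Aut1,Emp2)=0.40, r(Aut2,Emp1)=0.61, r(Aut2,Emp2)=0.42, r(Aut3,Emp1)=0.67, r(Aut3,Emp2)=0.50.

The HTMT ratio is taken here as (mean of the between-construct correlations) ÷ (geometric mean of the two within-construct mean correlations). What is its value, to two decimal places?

0.99

Mean between = 3.08/6 = 0.5133.
Mean within-Aut = 1.59/3 = 0.5300; mean within-Emp = 0.51/1 = 0.5100.
Geometric mean = √(0.5300 × 0.5100) = 0.5199.
HTMT = 0.5133 / 0.5199 = 0.99.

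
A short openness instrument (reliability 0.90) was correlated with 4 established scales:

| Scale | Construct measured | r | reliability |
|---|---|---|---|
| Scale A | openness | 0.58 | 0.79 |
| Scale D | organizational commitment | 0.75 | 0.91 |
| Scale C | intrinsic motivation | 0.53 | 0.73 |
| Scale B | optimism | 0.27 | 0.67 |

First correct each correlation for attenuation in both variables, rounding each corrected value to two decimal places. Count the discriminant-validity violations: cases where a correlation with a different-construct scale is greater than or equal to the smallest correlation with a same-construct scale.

Disattenuated r (r / √(r_scale · r_new)):
  Scale A (conv): 0.58 / √(0.79·0.90) = 0.69
  Scale D (disc): 0.75 / √(0.91·0.90) = 0.83
  Scale C (disc): 0.53 / √(0.73·0.90) = 0.65
  Scale B (disc): 0.27 / √(0.67·0.90) = 0.35
Smallest convergent = 0.69. Discriminant values: 0.83, 0.65, 0.35; count ≥ 0.69 → 1.

1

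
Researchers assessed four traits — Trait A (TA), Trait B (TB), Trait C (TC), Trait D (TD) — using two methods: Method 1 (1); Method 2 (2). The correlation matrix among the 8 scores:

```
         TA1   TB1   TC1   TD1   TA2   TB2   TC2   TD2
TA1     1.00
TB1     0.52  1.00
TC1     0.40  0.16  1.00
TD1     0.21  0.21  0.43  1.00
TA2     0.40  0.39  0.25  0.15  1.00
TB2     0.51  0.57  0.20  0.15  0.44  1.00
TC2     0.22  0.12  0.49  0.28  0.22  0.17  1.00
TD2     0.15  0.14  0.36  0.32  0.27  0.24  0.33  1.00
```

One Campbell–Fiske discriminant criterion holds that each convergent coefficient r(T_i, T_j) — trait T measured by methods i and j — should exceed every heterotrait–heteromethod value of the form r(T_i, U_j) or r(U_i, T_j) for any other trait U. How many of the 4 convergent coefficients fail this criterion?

2

Checking each validity diagonal entry against its comparison values:
TA (methods 1·2): 0.40 vs {0.51, 0.39, 0.22, 0.25, 0.15, 0.15} → fail.
TB (methods 1·2): 0.57 vs {0.39, 0.51, 0.12, 0.20, 0.14, 0.15} → pass.
TC (methods 1·2): 0.49 vs {0.25, 0.22, 0.20, 0.12, 0.36, 0.28} → pass.
TD (methods 1·2): 0.32 vs {0.15, 0.15, 0.15, 0.14, 0.28, 0.36} → fail.
2 of 4 fail.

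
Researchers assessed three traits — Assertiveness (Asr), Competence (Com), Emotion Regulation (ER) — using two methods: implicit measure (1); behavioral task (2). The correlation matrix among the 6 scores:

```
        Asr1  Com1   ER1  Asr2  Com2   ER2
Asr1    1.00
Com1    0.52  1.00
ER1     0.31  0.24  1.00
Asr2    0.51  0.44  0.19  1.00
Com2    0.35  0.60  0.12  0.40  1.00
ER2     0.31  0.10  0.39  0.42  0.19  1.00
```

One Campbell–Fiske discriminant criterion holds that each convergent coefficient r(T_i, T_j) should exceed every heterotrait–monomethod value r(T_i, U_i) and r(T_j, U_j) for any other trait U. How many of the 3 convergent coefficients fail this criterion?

Convergent coefficients and their comparison sets:
Asr (methods 1·2): 0.51 vs {0.52, 0.40, 0.31, 0.42} → fail.
Com (methods 1·2): 0.60 vs {0.52, 0.40, 0.24, 0.19} → pass.
ER (methods 1·2): 0.39 vs {0.31, 0.42, 0.24, 0.19} → fail.
2 of 3 fail.

2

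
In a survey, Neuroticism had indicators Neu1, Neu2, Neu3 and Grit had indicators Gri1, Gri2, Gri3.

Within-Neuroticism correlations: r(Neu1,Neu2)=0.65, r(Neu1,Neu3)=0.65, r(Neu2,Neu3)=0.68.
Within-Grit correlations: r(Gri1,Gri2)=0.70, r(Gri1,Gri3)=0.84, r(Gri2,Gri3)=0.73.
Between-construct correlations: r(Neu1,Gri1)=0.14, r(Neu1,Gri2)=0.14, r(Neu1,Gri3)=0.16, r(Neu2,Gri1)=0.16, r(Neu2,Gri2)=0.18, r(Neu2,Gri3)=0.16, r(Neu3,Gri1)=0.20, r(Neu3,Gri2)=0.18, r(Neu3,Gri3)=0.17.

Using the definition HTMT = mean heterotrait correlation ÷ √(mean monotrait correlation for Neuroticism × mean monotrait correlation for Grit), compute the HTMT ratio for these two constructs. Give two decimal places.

0.23

Between-construct mean = 1.49/9 = 0.1656.
Mean within-Neu = 1.98/3 = 0.6600; mean within-Gri = 2.27/3 = 0.7567.
Geometric mean = √(0.6600 × 0.7567) = 0.7067.
HTMT = 0.1656 / 0.7067 = 0.23.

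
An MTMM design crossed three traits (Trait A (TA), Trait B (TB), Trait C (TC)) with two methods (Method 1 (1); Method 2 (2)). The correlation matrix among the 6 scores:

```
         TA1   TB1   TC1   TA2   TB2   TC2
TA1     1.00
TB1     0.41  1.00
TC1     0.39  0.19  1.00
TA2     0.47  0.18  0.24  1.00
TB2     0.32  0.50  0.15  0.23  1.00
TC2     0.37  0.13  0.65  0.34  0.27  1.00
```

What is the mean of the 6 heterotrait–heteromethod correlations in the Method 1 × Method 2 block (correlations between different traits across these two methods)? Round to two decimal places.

0.23

HTHM values (method 1 × method 2): 0.32, 0.37, 0.18, 0.13, 0.24, 0.15; mean = 1.39/6 = 0.23.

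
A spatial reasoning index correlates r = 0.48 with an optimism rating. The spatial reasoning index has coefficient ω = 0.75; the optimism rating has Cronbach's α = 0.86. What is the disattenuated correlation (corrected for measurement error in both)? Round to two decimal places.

0.60

r_true = r_obs / √(r_xx · r_yy) = 0.48 / √(0.75 × 0.86) = 0.48 / √0.6450 = 0.48 / 0.8031 ≈ 0.60.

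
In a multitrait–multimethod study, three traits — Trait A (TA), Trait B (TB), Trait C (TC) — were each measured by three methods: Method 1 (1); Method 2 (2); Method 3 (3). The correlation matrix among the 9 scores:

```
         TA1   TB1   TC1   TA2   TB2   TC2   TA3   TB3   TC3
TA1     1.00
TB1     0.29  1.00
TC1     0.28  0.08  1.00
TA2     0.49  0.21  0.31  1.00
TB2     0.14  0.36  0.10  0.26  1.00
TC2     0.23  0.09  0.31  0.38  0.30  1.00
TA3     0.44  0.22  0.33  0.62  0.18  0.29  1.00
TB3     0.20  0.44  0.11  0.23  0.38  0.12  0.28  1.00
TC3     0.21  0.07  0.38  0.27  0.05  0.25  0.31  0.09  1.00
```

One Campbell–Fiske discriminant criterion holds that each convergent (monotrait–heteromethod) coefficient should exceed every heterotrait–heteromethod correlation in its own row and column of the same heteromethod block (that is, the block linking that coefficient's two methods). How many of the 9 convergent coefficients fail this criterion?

Checking each validity diagonal entry against its comparison values:
TA (methods 1·2): 0.49 vs {0.14, 0.21, 0.23, 0.31} → pass.
TA (methods 1·3): 0.44 vs {0.20, 0.22, 0.21, 0.33} → pass.
TA (methods 2·3): 0.62 vs {0.23, 0.18, 0.27, 0.29} → pass.
TB (methods 1·2): 0.36 vs {0.21, 0.14, 0.09, 0.10} → pass.
TB (methods 1·3): 0.44 vs {0.22, 0.20, 0.07, 0.11} → pass.
TB (methods 2·3): 0.38 vs {0.18, 0.23, 0.05, 0.12} → pass.
TC (methods 1·2): 0.31 vs {0.31, 0.23, 0.10, 0.09} → fail.
TC (methods 1·3): 0.38 vs {0.33, 0.21, 0.11, 0.07} → pass.
TC (methods 2·3): 0.25 vs {0.29, 0.27, 0.12, 0.05} → fail.
2 of 9 fail.

2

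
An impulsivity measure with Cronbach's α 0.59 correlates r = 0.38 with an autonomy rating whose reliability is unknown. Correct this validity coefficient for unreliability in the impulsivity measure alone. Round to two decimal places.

Single correction: r_c = r_obs / √r_xx = 0.38 / √0.59 = 0.38 / 0.7681 ≈ 0.49.

0.49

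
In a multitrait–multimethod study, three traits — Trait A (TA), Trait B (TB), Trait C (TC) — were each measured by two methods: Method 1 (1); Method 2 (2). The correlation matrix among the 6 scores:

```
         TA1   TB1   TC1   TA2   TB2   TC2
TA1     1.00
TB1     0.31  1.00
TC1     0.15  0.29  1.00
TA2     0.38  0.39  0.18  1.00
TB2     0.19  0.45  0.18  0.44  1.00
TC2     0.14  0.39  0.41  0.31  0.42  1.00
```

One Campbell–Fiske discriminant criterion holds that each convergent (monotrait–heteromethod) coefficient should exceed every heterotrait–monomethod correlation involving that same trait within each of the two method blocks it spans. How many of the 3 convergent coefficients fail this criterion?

2

Each convergent coefficient versus the relevant comparison correlations:
TA (methods 1·2): 0.38 vs {0.31, 0.44, 0.15, 0.31} → fail.
TB (methods 1·2): 0.45 vs {0.31, 0.44, 0.29, 0.42} → pass.
TC (methods 1·2): 0.41 vs {0.15, 0.31, 0.29, 0.42} → fail.
2 of 3 fail.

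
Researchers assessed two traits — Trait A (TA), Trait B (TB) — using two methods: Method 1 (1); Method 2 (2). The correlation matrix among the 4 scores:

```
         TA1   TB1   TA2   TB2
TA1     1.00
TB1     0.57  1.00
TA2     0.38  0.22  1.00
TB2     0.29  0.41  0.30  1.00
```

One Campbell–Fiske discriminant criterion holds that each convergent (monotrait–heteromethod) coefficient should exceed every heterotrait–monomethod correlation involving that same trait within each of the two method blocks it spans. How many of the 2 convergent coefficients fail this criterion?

Checking each validity diagonal entry against its comparison values:
TA (methods 1·2): 0.38 vs {0.57, 0.30} → fail.
TB (methods 1·2): 0.41 vs {0.57, 0.30} → fail.
2 of 2 fail.

2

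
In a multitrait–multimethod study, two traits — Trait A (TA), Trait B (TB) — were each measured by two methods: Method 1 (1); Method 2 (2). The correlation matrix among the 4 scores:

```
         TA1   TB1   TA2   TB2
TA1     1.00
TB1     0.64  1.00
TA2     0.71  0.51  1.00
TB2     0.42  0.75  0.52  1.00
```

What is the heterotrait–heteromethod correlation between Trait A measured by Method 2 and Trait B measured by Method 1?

Different traits and methods: r(TA2, TB1) = 0.51.

0.51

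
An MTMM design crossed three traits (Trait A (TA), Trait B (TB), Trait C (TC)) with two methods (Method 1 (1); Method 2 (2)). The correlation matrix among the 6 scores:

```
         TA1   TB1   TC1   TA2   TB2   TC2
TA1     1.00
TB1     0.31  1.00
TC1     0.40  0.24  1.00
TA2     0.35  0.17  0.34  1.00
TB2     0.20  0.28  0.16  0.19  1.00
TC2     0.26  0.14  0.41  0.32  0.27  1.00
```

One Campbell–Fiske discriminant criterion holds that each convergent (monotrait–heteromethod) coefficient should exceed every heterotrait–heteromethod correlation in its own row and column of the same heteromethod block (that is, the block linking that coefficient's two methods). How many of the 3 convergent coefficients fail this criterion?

0

Convergent coefficients and their comparison sets:
TA (methods 1·2): 0.35 vs {0.20, 0.17, 0.26, 0.34} → pass.
TB (methods 1·2): 0.28 vs {0.17, 0.20, 0.14, 0.16} → pass.
TC (methods 1·2): 0.41 vs {0.34, 0.26, 0.16, 0.14} → pass.
0 of 3 fail.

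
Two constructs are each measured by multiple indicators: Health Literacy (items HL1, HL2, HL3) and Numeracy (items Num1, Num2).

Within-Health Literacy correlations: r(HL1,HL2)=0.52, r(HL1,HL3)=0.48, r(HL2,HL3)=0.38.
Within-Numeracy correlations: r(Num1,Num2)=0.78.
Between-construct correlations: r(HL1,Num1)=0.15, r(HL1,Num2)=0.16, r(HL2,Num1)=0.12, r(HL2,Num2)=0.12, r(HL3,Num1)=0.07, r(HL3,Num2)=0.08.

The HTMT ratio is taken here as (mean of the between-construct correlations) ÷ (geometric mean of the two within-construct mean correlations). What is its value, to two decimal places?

Mean heterotrait r = 0.70/6 = 0.1167.
Mean within-HL = 1.38/3 = 0.4600; mean within-Num = 0.78/1 = 0.7800.
Geometric mean = √(0.4600 × 0.7800) = 0.5990.
HTMT = 0.1167 / 0.5990 = 0.19.

0.19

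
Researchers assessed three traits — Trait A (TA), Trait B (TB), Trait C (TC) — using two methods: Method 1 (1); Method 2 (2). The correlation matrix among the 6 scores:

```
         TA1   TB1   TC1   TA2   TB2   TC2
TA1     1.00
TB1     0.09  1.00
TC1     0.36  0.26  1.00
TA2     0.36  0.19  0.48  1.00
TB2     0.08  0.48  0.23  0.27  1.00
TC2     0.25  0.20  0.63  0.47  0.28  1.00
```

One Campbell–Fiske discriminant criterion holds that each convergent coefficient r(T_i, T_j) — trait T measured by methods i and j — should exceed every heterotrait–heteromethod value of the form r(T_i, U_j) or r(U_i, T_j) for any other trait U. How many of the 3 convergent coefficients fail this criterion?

Checking each validity diagonal entry against its comparison values:
TA (methods 1·2): 0.36 vs {0.08, 0.19, 0.25, 0.48} → fail.
TB (methods 1·2): 0.48 vs {0.19, 0.08, 0.20, 0.23} → pass.
TC (methods 1·2): 0.63 vs {0.48, 0.25, 0.23, 0.20} → pass.
1 of 3 fail.

1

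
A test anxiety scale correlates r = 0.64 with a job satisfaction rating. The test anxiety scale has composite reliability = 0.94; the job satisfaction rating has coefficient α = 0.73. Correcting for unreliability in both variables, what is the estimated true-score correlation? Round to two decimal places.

0.77

r_true = r_obs / √(r_xx · r_yy) = 0.64 / √(0.94 × 0.73) = 0.64 / √0.6862 = 0.64 / 0.8284 ≈ 0.77.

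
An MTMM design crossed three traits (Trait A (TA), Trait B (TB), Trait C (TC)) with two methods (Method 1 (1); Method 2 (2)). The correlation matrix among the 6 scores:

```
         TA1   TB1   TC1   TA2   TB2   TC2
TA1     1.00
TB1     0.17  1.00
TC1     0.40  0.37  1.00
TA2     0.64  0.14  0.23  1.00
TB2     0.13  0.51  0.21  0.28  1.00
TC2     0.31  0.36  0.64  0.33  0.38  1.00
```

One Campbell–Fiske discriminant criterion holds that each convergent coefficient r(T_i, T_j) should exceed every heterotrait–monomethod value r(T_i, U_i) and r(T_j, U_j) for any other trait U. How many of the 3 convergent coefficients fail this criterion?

0

Convergent coefficients and their comparison sets:
TA (methods 1·2): 0.64 vs {0.17, 0.28, 0.40, 0.33} → pass.
TB (methods 1·2): 0.51 vs {0.17, 0.28, 0.37, 0.38} → pass.
TC (methods 1·2): 0.64 vs {0.40, 0.33, 0.37, 0.38} → pass.
0 of 3 fail.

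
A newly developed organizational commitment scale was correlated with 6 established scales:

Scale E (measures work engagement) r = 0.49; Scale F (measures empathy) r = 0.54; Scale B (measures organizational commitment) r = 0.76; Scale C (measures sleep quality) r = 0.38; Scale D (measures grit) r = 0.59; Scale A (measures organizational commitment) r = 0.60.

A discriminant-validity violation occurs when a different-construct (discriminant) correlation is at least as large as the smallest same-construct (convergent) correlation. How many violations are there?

0

Convergent (same construct = organizational commitment): Scale B, Scale A.
Smallest convergent = 0.60. Discriminant values: 0.49, 0.54, 0.38, 0.59; count ≥ 0.60 → 0.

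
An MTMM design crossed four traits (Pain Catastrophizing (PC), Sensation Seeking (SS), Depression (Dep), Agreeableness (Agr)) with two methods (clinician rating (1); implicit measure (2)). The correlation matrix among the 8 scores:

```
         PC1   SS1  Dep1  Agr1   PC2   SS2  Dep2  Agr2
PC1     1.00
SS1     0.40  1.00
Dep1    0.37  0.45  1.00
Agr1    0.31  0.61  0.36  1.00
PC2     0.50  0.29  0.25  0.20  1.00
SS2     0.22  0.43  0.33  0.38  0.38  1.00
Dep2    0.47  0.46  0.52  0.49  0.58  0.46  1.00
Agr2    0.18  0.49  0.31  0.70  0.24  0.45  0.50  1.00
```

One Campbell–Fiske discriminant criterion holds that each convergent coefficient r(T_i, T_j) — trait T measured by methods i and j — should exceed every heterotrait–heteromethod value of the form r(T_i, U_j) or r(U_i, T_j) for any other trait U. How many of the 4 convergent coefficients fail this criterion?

1

Each convergent coefficient versus the relevant comparison correlations:
PC (methods 1·2): 0.50 vs {0.22, 0.29, 0.47, 0.25, 0.18, 0.20} → pass.
SS (methods 1·2): 0.43 vs {0.29, 0.22, 0.46, 0.33, 0.49, 0.38} → fail.
Dep (methods 1·2): 0.52 vs {0.25, 0.47, 0.33, 0.46, 0.31, 0.49} → pass.
Agr (methods 1·2): 0.70 vs {0.20, 0.18, 0.38, 0.49, 0.49, 0.31} → pass.
1 of 4 fail.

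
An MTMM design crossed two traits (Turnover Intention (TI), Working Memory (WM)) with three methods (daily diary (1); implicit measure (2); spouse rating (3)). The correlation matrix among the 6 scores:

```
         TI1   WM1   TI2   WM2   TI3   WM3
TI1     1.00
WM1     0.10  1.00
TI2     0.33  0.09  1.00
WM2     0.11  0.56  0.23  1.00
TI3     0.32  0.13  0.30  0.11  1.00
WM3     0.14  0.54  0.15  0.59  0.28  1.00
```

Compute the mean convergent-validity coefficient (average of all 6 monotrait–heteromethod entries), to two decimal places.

Convergent values: 0.33, 0.32, 0.30, 0.56, 0.54, 0.59; mean = 2.64/6 = 0.44.

0.44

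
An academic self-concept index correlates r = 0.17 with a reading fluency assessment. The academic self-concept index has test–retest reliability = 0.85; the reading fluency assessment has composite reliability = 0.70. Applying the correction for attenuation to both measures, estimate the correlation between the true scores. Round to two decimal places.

r_true = r_obs / √(r_xx · r_yy) = 0.17 / √(0.85 × 0.70) = 0.17 / √0.5950 = 0.17 / 0.7714 ≈ 0.22.

0.22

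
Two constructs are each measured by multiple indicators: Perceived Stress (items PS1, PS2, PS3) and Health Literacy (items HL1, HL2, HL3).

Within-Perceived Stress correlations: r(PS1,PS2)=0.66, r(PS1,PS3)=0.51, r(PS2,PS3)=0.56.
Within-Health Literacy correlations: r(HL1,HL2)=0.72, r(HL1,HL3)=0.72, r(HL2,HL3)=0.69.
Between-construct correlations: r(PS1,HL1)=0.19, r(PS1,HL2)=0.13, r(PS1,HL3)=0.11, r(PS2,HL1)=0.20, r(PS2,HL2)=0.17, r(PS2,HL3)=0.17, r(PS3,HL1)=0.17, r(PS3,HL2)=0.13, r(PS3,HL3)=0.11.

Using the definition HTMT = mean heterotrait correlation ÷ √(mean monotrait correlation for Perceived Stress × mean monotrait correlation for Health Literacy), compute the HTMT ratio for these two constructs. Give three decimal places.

Mean heterotrait r = 1.38/9 = 0.1533.
Mean within-PS = 1.73/3 = 0.5767; mean within-HL = 2.13/3 = 0.7100.
Geometric mean = √(0.5767 × 0.7100) = 0.6399.
HTMT = 0.1533 / 0.6399 = 0.240.

0.240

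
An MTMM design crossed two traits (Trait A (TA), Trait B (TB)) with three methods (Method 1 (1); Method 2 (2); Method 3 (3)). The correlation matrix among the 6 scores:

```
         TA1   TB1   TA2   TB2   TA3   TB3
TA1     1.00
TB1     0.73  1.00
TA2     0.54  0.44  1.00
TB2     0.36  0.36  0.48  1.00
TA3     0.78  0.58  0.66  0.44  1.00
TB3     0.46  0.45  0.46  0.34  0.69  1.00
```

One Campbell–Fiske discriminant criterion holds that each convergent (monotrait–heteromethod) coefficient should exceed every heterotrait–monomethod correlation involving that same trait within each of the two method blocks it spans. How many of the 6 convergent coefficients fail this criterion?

Checking each validity diagonal entry against its comparison values:
TA (methods 1·2): 0.54 vs {0.73, 0.48} → fail.
TA (methods 1·3): 0.78 vs {0.73, 0.69} → pass.
TA (methods 2·3): 0.66 vs {0.48, 0.69} → fail.
TB (methods 1·2): 0.36 vs {0.73, 0.48} → fail.
TB (methods 1·3): 0.45 vs {0.73, 0.69} → fail.
TB (methods 2·3): 0.34 vs {0.48, 0.69} → fail.
5 of 6 fail.

5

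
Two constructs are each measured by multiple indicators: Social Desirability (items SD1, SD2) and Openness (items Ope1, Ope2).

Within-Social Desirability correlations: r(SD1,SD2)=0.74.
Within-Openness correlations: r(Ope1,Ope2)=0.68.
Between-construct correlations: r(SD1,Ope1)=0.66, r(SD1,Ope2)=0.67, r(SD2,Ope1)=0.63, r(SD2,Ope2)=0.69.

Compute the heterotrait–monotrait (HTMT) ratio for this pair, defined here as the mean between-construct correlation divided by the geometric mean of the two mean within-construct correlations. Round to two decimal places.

0.93

Between-construct mean = 2.65/4 = 0.6625.
Mean within-SD = 0.74/1 = 0.7400; mean within-Ope = 0.68/1 = 0.6800.
Geometric mean = √(0.7400 × 0.6800) = 0.7094.
HTMT = 0.6625 / 0.7094 = 0.93.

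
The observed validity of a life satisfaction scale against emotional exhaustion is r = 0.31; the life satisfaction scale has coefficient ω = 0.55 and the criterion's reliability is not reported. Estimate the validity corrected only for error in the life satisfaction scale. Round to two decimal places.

Single correction: r_c = r_obs / √r_xx = 0.31 / √0.55 = 0.31 / 0.7416 ≈ 0.42.

0.42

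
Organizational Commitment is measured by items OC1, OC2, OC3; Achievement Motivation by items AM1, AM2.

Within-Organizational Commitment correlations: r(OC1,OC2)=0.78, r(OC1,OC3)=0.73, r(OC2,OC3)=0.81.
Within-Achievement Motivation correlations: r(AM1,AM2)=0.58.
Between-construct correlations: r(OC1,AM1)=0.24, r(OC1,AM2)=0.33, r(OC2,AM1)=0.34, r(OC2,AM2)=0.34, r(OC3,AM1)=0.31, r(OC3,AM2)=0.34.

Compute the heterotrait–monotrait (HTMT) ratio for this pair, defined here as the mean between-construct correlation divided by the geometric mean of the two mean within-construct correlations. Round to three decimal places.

0.473

Between-construct mean = 1.90/6 = 0.3167.
Mean within-OC = 2.32/3 = 0.7733; mean within-AM = 0.58/1 = 0.5800.
Geometric mean = √(0.7733 × 0.5800) = 0.6697.
HTMT = 0.3167 / 0.6697 = 0.473.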